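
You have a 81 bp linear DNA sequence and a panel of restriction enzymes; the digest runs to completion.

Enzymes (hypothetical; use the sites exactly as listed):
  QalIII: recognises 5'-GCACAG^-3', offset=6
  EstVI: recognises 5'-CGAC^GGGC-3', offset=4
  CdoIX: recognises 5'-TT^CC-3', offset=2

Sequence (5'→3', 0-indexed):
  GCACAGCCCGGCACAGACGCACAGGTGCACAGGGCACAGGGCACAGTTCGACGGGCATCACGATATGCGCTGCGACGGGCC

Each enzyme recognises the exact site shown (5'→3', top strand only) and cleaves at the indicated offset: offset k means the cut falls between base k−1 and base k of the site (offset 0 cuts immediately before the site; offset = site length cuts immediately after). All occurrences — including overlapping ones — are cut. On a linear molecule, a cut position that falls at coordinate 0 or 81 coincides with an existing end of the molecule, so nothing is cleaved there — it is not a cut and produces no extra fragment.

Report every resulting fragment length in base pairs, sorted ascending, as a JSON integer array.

[5,6,6,7,7,8,8,10,24]

Scan for sites:
  QalIII (GCACAG, off=6): starts [0, 10, 18, 26, 33, 40] → cuts [6, 16, 24, 32, 39, 46]
  EstVI (CGACGGGC, off=4): starts [48, 72] → cuts [52, 76]
  CdoIX (TTCC, off=2): no sites

All cut coordinates (distinct, sorted): [6, 16, 24, 32, 39, 46, 52, 76]

Fragments:
  [0,6): 6 bp
  [6,16): 10 bp
  [16,24): 8 bp
  [24,32): 8 bp
  [32,39): 7 bp
  [39,46): 7 bp
  [46,52): 6 bp
  [52,76): 24 bp
  [76,81): 5 bp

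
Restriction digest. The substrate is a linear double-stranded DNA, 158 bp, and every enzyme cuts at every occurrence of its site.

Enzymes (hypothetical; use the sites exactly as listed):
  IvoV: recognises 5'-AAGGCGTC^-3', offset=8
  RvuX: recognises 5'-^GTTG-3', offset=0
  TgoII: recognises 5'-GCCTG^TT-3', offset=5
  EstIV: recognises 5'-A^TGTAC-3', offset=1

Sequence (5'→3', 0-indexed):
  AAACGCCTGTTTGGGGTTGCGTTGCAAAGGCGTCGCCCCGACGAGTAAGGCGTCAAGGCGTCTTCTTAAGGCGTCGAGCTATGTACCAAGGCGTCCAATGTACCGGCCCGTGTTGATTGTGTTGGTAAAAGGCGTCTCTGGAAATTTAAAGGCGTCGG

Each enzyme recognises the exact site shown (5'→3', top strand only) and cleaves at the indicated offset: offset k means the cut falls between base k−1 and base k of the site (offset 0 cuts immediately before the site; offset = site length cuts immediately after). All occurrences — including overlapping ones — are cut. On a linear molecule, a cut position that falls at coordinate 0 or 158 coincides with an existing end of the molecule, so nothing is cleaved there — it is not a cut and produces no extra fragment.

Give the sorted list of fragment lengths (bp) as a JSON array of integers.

Scan for sites:
  IvoV AAGGCGTC/8: at [26, 46, 54, 67, 87, 128, 148] ⇒ [34, 54, 62, 75, 95, 136, 156]
  RvuX GTTG/0: at [15, 20, 111, 120] ⇒ [15, 20, 111, 120]
  TgoII GCCTGTT/5: at [4] ⇒ [9]
  EstIV ATGTAC/1: at [80, 97] ⇒ [81, 98]

Pooled cuts: [9, 15, 20, 34, 54, 62, 75, 81, 95, 98, 111, 120, 136, 156]

Fragments:
  [0,9): 9 bp
  [9,15): 6 bp
  [15,20): 5 bp
  [20,34): 14 bp
  [34,54): 20 bp
  [54,62): 8 bp
  [62,75): 13 bp
  [75,81): 6 bp
  [81,95): 14 bp
  [95,98): 3 bp
  [98,111): 13 bp
  [111,120): 9 bp
  [120,136): 16 bp
  [136,156): 20 bp
  [156,158): 2 bp

[2,3,5,6,6,8,9,9,13,13,14,14,16,20,20]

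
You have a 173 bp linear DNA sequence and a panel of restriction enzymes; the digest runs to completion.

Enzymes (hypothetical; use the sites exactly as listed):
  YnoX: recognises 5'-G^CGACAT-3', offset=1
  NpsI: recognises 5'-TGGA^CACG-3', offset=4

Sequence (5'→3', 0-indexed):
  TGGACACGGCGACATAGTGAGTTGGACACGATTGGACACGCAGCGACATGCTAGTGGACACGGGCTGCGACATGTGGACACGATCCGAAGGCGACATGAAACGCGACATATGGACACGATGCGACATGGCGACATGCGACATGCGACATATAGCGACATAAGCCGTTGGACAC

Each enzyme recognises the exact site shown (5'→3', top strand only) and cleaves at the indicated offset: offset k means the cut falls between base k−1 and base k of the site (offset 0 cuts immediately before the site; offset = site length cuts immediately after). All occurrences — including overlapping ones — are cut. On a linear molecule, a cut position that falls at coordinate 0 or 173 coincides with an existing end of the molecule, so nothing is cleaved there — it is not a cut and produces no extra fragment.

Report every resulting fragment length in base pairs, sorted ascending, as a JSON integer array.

Scan for sites:
  YnoX GCGACAT/1: at [8, 42, 66, 90, 102, 120, 128, 135, 142, 152] ⇒ [9, 43, 67, 91, 103, 121, 129, 136, 143, 153]
  NpsI TGGACACG/4: at [0, 22, 32, 54, 74, 110] ⇒ [4, 26, 36, 58, 78, 114]

Pooled cuts: [4, 9, 26, 36, 43, 58, 67, 78, 91, 103, 114, 121, 129, 136, 143, 153]

Fragment lengths:
  [0,4): 4 bp
  [4,9): 5 bp
  [9,26): 17 bp
  [26,36): 10 bp
  [36,43): 7 bp
  [43,58): 15 bp
  [58,67): 9 bp
  [67,78): 11 bp
  [78,91): 13 bp
  [91,103): 12 bp
  [103,114): 11 bp
  [114,121): 7 bp
  [121,129): 8 bp
  [129,136): 7 bp
  [136,143): 7 bp
  [143,153): 10 bp
  [153,173): 20 bp

[4,5,7,7,7,7,8,9,10,10,11,11,12,13,15,17,20]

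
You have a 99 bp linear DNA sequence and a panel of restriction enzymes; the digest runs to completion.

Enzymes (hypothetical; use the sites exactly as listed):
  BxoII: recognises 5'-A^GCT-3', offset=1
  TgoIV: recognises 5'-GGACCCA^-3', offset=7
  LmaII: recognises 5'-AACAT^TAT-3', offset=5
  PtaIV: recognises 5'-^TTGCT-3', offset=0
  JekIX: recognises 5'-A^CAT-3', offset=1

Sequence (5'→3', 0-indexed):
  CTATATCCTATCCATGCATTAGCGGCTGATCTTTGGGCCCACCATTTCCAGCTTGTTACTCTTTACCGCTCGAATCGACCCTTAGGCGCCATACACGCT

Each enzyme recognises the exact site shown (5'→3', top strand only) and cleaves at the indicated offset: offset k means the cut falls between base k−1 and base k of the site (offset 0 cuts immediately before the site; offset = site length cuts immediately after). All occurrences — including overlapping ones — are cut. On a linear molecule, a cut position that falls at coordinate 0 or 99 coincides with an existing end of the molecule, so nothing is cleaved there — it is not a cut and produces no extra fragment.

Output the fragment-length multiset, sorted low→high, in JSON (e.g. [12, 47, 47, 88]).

Site scan:
  BxoII AGCT/1: at [49] ⇒ [50]
  TgoIV (GGACCCA, off=7): no sites
  LmaII (AACATTAT, off=5): no sites
  PtaIV (TTGCT, off=0): no sites
  JekIX (ACAT, off=1): no sites

Pooled cuts: [50]

Fragment lengths:
  [0,50): 50 bp
  [50,99): 49 bp

[49,50]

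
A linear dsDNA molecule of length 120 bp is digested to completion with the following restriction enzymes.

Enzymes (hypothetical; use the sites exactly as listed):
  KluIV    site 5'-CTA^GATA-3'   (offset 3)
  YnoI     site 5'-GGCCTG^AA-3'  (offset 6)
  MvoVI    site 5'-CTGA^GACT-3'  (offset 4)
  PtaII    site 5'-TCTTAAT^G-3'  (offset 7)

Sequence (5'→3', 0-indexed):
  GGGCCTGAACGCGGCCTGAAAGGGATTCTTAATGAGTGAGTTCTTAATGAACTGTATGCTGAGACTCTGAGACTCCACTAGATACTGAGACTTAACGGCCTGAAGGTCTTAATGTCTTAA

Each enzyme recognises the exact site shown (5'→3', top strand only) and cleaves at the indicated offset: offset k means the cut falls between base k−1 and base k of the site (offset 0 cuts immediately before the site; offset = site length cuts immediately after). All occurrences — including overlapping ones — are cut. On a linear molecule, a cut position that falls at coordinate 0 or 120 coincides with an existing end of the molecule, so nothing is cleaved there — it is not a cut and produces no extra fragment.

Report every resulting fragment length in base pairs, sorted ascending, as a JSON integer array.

[7,7,8,8,10,11,11,14,14,15,15]

Per-enzyme occurrences:
  KluIV (CTAGATA, off=3): starts [77] → cuts [80]
  YnoI (GGCCTGAA, off=6): starts [1, 12, 96] → cuts [7, 18, 102]
  MvoVI (CTGAGACT, off=4): starts [58, 66, 84] → cuts [62, 70, 88]
  PtaII (TCTTAATG, off=7): starts [26, 41, 106] → cuts [33, 48, 113]

Pooled cuts: [7, 18, 33, 48, 62, 70, 80, 88, 102, 113]

Fragments:
  [0,7): 7 bp
  [7,18): 11 bp
  [18,33): 15 bp
  [33,48): 15 bp
  [48,62): 14 bp
  [62,70): 8 bp
  [70,80): 10 bp
  [80,88): 8 bp
  [88,102): 14 bp
  [102,113): 11 bp
  [113,120): 7 bp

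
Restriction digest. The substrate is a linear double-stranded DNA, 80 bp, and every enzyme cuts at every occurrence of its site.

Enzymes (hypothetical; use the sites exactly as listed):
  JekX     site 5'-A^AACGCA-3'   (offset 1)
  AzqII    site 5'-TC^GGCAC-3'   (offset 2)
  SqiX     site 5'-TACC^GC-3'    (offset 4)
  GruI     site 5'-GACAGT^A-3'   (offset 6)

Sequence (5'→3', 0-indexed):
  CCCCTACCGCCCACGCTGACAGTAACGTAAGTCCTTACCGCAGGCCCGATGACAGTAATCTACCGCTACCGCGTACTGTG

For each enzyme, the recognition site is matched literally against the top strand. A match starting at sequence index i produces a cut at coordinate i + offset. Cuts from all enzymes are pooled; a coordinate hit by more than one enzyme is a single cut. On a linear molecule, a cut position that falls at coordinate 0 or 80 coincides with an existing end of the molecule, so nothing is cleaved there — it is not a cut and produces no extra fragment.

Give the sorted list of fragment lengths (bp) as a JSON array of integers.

Per-enzyme occurrences:
  JekX (AAACGCA, off=1): no sites
  AzqII (TCGGCAC, off=2): no sites
  SqiX (TACCGC, off=4): starts [4, 35, 60, 66] → cuts [8, 39, 64, 70]
  GruI (GACAGTA, off=6): starts [17, 50] → cuts [23, 56]

Pooled cuts: [8, 23, 39, 56, 64, 70]

Fragments:
  [0,8): 8 bp
  [8,23): 15 bp
  [23,39): 16 bp
  [39,56): 17 bp
  [56,64): 8 bp
  [64,70): 6 bp
  [70,80): 10 bp

[6,8,8,10,15,16,17]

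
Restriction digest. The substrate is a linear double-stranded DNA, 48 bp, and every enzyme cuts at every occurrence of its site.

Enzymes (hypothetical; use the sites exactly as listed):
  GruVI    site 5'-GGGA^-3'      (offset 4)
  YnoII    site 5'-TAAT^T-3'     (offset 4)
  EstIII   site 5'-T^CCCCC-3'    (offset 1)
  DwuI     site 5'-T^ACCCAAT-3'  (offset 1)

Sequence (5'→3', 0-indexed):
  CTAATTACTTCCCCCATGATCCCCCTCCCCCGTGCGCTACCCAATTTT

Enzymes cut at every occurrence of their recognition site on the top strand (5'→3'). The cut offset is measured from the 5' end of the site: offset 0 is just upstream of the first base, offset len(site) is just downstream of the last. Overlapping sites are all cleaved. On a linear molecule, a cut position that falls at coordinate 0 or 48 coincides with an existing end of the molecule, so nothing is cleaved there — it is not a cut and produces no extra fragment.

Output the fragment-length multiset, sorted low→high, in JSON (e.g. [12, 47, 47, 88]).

[5,5,6,10,10,12]

Scan for sites:
  GruVI (GGGA, off=4): no sites
  YnoII TAATT/4: at [1] ⇒ [5]
  EstIII TCCCCC/1: at [9, 19, 25] ⇒ [10, 20, 26]
  DwuI TACCCAAT/1: at [37] ⇒ [38]

Pooled cuts: [5, 10, 20, 26, 38]

Fragments:
  [0,5): 5 bp
  [5,10): 5 bp
  [10,20): 10 bp
  [20,26): 6 bp
  [26,38): 12 bp
  [38,48): 10 bp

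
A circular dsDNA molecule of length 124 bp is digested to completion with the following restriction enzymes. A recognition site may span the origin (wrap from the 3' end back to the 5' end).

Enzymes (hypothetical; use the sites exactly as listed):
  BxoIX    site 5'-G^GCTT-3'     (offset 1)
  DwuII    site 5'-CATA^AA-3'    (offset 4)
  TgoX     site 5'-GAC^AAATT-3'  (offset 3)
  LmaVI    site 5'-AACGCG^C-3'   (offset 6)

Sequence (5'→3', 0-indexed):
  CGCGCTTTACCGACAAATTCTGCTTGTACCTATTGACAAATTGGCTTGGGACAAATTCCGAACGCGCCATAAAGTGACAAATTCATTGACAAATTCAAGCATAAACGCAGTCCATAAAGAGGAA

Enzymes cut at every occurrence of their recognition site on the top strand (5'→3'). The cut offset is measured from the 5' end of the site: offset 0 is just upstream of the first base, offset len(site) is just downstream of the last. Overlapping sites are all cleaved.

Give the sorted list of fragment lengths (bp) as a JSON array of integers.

Scan for sites:
  BxoIX (GGCTT, off=1): starts [42] → cuts [43]
  DwuII (CATAAA, off=4): starts [67, 99, 112] → cuts [71, 103, 116]
  TgoX (GACAAATT, off=3): starts [11, 34, 49, 75, 87] → cuts [14, 37, 52, 78, 90]
  LmaVI (AACGCGC, off=6): starts [60, 122] → cuts [4, 66]

All cut coordinates (distinct, sorted): [4, 14, 37, 43, 52, 66, 71, 78, 90, 103, 116]

Fragment lengths:
  4→14: 10 bp
  14→37: 23 bp
  37→43: 6 bp
  43→52: 9 bp
  52→66: 14 bp
  66→71: 5 bp
  71→78: 7 bp
  78→90: 12 bp
  90→103: 13 bp
  103→116: 13 bp
  116→4 (wrap): 124-116+4 = 12 bp

[5,6,7,9,10,12,12,13,13,14,23]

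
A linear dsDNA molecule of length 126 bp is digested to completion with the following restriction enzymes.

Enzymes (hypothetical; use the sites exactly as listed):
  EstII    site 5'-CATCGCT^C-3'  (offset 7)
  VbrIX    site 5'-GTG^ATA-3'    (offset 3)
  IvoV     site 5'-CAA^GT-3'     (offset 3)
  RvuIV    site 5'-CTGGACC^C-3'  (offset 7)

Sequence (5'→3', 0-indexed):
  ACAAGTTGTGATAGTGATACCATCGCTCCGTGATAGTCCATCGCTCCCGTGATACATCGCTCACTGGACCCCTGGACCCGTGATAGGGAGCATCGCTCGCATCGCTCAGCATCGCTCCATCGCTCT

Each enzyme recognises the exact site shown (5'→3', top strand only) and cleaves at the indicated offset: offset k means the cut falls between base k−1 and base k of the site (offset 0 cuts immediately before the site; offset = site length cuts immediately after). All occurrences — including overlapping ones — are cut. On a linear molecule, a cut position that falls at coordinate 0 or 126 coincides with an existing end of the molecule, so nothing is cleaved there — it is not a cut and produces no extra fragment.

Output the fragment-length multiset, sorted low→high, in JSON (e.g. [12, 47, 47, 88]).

Per-enzyme occurrences:
  EstII (CATCGCTC, off=7): starts [20, 38, 54, 90, 99, 109, 117] → cuts [27, 45, 61, 97, 106, 116, 124]
  VbrIX (GTGATA, off=3): starts [7, 13, 29, 48, 79] → cuts [10, 16, 32, 51, 82]
  IvoV (CAAGT, off=3): starts [1] → cuts [4]
  RvuIV (CTGGACCC, off=7): starts [63, 71] → cuts [70, 78]

Pooled cuts: [4, 10, 16, 27, 32, 45, 51, 61, 70, 78, 82, 97, 106, 116, 124]

Fragments:
  [0,4): 4 bp
  [4,10): 6 bp
  [10,16): 6 bp
  [16,27): 11 bp
  [27,32): 5 bp
  [32,45): 13 bp
  [45,51): 6 bp
  [51,61): 10 bp
  [61,70): 9 bp
  [70,78): 8 bp
  [78,82): 4 bp
  [82,97): 15 bp
  [97,106): 9 bp
  [106,116): 10 bp
  [116,124): 8 bp
  [124,126): 2 bp

[2,4,4,5,6,6,6,8,8,9,9,10,10,11,13,15]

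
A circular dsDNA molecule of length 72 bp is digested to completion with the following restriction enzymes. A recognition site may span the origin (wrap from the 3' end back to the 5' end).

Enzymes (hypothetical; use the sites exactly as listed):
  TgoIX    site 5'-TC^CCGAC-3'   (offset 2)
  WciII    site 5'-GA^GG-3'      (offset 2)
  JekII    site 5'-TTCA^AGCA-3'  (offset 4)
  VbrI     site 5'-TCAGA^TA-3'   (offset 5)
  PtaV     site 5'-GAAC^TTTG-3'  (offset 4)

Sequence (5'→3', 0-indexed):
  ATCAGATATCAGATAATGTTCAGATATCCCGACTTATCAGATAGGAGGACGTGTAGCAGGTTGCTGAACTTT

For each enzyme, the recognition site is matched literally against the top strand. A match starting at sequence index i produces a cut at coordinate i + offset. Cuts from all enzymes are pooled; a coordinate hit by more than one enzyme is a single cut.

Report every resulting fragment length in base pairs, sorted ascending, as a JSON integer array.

Scan for sites:
  TgoIX TCCCGAC/2: at [26] ⇒ [28]
  WciII GAGG/2: at [44] ⇒ [46]
  JekII (TTCAAGCA, off=4): no sites
  VbrI TCAGATA/5: at [1, 8, 19, 36] ⇒ [6, 13, 24, 41]
  PtaV (GAACTTTG, off=4): no sites

Pooled cuts: [6, 13, 24, 28, 41, 46]

Fragments:
  6→13: 7 bp
  13→24: 11 bp
  24→28: 4 bp
  28→41: 13 bp
  41→46: 5 bp
  46→6 (wrap): 72-46+6 = 32 bp

[4,5,7,11,13,32]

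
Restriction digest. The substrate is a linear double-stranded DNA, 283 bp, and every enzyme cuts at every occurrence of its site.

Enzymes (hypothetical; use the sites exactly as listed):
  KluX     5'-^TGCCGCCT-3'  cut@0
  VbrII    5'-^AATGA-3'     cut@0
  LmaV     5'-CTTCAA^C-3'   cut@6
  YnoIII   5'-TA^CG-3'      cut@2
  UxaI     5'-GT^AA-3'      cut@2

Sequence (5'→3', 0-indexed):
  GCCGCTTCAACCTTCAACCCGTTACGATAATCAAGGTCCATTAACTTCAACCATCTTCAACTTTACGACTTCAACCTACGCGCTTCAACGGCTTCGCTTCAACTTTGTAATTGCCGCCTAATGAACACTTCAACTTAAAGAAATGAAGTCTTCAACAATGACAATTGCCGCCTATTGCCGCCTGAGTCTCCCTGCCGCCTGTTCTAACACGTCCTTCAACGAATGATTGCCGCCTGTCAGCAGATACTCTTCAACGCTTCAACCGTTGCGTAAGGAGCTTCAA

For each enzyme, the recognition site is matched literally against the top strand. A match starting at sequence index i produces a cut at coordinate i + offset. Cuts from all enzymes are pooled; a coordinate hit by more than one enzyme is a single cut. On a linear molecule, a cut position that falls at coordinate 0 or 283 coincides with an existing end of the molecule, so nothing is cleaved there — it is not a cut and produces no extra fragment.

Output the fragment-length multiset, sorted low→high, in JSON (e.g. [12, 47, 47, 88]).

Site scan:
  KluX (TGCCGCCT, off=0): starts [111, 165, 175, 192, 227] → cuts [111, 165, 175, 192, 227]
  VbrII (AATGA, off=0): starts [119, 141, 156, 221] → cuts [119, 141, 156, 221]
  LmaV (CTTCAAC, off=6): starts [4, 11, 44, 54, 68, 82, 96, 127, 149, 213, 248, 256] → cuts [10, 17, 50, 60, 74, 88, 102, 133, 155, 219, 254, 262]
  YnoIII (TACG, off=2): starts [22, 63, 76] → cuts [24, 65, 78]
  UxaI (GTAA, off=2): starts [106, 269] → cuts [108, 271]

All cut coordinates (distinct, sorted): [10, 17, 24, 50, 60, 65, 74, 78, 88, 102, 108, 111, 119, 133, 141, 155, 156, 165, 175, 192, 219, 221, 227, 254, 262, 271]

Fragments:
  [0,10): 10 bp
  [10,17): 7 bp
  [17,24): 7 bp
  [24,50): 26 bp
  [50,60): 10 bp
  [60,65): 5 bp
  [65,74): 9 bp
  [74,78): 4 bp
  [78,88): 10 bp
  [88,102): 14 bp
  [102,108): 6 bp
  [108,111): 3 bp
  [111,119): 8 bp
  [119,133): 14 bp
  [133,141): 8 bp
  [141,155): 14 bp
  [155,156): 1 bp
  [156,165): 9 bp
  [165,175): 10 bp
  [175,192): 17 bp
  [192,219): 27 bp
  [219,221): 2 bp
  [221,227): 6 bp
  [227,254): 27 bp
  [254,262): 8 bp
  [262,271): 9 bp
  [271,283): 12 bp

[1,2,3,4,5,6,6,7,7,8,8,8,9,9,9,10,10,10,10,12,14,14,14,17,26,27,27]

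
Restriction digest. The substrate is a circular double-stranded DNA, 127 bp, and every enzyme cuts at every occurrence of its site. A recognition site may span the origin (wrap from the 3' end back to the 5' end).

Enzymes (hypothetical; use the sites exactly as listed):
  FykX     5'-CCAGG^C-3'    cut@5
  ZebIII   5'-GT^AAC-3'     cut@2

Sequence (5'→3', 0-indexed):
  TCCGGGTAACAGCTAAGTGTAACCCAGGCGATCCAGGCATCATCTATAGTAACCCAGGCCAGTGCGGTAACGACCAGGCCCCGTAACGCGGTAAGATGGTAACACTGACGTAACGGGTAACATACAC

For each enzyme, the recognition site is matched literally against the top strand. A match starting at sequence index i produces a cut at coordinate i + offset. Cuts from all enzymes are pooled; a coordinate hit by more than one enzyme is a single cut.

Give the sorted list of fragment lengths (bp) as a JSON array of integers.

[6,7,8,8,9,10,10,11,13,13,16,16]

Scan for sites:
  FykX CCAGGC/5: at [23, 32, 53, 73] ⇒ [28, 37, 58, 78]
  ZebIII GTAAC/2: at [5, 18, 48, 66, 82, 98, 109, 116] ⇒ [7, 20, 50, 68, 84, 100, 111, 118]

All cut coordinates (distinct, sorted): [7, 20, 28, 37, 50, 58, 68, 78, 84, 100, 111, 118]

Fragments:
  7→20: 13 bp
  20→28: 8 bp
  28→37: 9 bp
  37→50: 13 bp
  50→58: 8 bp
  58→68: 10 bp
  68→78: 10 bp
  78→84: 6 bp
  84→100: 16 bp
  100→111: 11 bp
  111→118: 7 bp
  118→7 (wrap): 127-118+7 = 16 bp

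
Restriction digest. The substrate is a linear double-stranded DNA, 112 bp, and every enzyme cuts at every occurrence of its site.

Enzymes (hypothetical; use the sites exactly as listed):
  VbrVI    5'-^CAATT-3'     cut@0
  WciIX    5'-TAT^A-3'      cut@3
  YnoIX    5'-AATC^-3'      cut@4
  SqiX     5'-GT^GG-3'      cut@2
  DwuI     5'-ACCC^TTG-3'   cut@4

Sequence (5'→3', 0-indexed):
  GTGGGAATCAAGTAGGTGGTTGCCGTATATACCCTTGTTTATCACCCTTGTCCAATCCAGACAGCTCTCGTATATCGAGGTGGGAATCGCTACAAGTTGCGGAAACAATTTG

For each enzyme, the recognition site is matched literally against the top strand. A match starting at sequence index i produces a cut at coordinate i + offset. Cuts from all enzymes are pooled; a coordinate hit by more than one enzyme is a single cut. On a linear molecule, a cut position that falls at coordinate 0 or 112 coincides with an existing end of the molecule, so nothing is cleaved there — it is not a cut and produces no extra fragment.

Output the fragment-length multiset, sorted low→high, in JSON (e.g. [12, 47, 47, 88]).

Per-enzyme occurrences:
  VbrVI (CAATT, off=0): starts [105] → cuts [105]
  WciIX (TATA, off=3): starts [25, 27, 70] → cuts [28, 30, 73]
  YnoIX (AATC, off=4): starts [5, 53, 84] → cuts [9, 57, 88]
  SqiX (GTGG, off=2): starts [0, 15, 79] → cuts [2, 17, 81]
  DwuI (ACCCTTG, off=4): starts [30, 43] → cuts [34, 47]

All cut coordinates (distinct, sorted): [2, 9, 17, 28, 30, 34, 47, 57, 73, 81, 88, 105]

Fragments:
  [0,2): 2 bp
  [2,9): 7 bp
  [9,17): 8 bp
  [17,28): 11 bp
  [28,30): 2 bp
  [30,34): 4 bp
  [34,47): 13 bp
  [47,57): 10 bp
  [57,73): 16 bp
  [73,81): 8 bp
  [81,88): 7 bp
  [88,105): 17 bp
  [105,112): 7 bp

[2,2,4,7,7,7,8,8,10,11,13,16,17]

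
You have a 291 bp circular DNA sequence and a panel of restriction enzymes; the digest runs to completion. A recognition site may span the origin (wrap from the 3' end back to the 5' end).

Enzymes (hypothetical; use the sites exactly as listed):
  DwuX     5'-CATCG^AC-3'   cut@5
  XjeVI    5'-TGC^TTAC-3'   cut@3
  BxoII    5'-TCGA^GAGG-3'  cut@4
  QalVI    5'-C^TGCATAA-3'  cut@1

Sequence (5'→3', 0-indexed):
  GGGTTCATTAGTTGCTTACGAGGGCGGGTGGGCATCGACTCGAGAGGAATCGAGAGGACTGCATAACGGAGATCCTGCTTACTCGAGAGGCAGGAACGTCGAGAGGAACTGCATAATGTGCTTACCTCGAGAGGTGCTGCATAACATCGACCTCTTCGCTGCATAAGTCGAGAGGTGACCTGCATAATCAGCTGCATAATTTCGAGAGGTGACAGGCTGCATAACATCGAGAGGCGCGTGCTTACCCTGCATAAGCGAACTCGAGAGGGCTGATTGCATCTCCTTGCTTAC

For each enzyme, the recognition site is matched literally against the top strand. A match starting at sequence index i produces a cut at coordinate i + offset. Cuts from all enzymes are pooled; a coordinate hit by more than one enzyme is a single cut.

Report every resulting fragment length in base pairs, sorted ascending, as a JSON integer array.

[6,6,6,7,7,8,9,9,10,10,11,12,12,12,12,12,13,13,16,17,19,19,22,23]

Scan for sites:
  DwuX (CATCGAC, off=5): starts [32, 144] → cuts [37, 149]
  XjeVI (TGCTTAC, off=3): starts [12, 75, 118, 238, 284] → cuts [15, 78, 121, 241, 287]
  BxoII (TCGAGAGG, off=4): starts [39, 49, 82, 98, 126, 167, 201, 226, 260] → cuts [43, 53, 86, 102, 130, 171, 205, 230, 264]
  QalVI (CTGCATAA, off=1): starts [58, 108, 136, 158, 179, 191, 216, 246] → cuts [59, 109, 137, 159, 180, 192, 217, 247]

All cut coordinates (distinct, sorted): [15, 37, 43, 53, 59, 78, 86, 102, 109, 121, 130, 137, 149, 159, 171, 180, 192, 205, 217, 230, 241, 247, 264, 287]

Fragment lengths:
  15→37: 22 bp
  37→43: 6 bp
  43→53: 10 bp
  53→59: 6 bp
  59→78: 19 bp
  78→86: 8 bp
  86→102: 16 bp
  102→109: 7 bp
  109→121: 12 bp
  121→130: 9 bp
  130→137: 7 bp
  137→149: 12 bp
  149→159: 10 bp
  159→171: 12 bp
  171→180: 9 bp
  180→192: 12 bp
  192→205: 13 bp
  205→217: 12 bp
  217→230: 13 bp
  230→241: 11 bp
  241→247: 6 bp
  247→264: 17 bp
  264→287: 23 bp
  287→15 (wrap): 291-287+15 = 19 bp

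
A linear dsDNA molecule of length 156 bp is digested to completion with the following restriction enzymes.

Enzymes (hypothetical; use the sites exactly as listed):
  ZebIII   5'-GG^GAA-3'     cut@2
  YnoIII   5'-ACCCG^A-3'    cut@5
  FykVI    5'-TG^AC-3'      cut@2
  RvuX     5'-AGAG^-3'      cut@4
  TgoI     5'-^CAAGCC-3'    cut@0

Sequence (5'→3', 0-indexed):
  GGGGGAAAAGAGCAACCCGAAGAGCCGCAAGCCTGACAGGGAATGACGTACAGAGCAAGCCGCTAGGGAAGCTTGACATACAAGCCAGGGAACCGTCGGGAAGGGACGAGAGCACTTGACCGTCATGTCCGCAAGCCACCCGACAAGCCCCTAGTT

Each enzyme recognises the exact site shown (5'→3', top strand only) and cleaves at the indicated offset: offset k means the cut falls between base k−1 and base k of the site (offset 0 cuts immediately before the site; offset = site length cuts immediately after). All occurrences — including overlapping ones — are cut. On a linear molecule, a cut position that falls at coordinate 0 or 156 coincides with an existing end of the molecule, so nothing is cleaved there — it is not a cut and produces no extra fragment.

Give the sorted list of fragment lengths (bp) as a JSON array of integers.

[1,3,4,5,5,5,5,6,7,8,8,8,9,10,10,11,12,13,13,13]

Scan for sites:
  ZebIII GGGAA/2: at [2, 38, 65, 87, 97] ⇒ [4, 40, 67, 89, 99]
  YnoIII ACCCGA/5: at [14, 137] ⇒ [19, 142]
  FykVI TGAC/2: at [33, 43, 73, 116] ⇒ [35, 45, 75, 118]
  RvuX AGAG/4: at [8, 20, 51, 108] ⇒ [12, 24, 55, 112]
  TgoI CAAGCC/0: at [27, 55, 80, 131, 143] ⇒ [27, 55, 80, 131, 143]

Pooled cuts: [4, 12, 19, 24, 27, 35, 40, 45, 55, 67, 75, 80, 89, 99, 112, 118, 131, 142, 143]

Fragment lengths:
  [0,4): 4 bp
  [4,12): 8 bp
  [12,19): 7 bp
  [19,24): 5 bp
  [24,27): 3 bp
  [27,35): 8 bp
  [35,40): 5 bp
  [40,45): 5 bp
  [45,55): 10 bp
  [55,67): 12 bp
  [67,75): 8 bp
  [75,80): 5 bp
  [80,89): 9 bp
  [89,99): 10 bp
  [99,112): 13 bp
  [112,118): 6 bp
  [118,131): 13 bp
  [131,142): 11 bp
  [142,143): 1 bp
  [143,156): 13 bp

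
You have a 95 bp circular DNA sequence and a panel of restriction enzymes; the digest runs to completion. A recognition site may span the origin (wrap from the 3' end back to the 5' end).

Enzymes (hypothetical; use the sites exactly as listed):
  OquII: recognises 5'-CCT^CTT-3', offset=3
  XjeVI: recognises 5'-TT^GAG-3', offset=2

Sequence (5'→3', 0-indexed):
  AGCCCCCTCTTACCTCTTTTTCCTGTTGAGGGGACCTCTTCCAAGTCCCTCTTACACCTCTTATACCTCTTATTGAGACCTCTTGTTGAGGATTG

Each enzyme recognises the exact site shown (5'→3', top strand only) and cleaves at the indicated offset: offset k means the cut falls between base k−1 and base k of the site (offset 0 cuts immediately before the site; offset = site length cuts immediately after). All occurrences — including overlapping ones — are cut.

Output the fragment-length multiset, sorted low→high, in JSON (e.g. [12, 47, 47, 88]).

[6,6,7,7,7,9,9,9,10,12,13]

Site scan:
  OquII (CCTCTT, off=3): starts [5, 12, 34, 47, 56, 65, 78] → cuts [8, 15, 37, 50, 59, 68, 81]
  XjeVI (TTGAG, off=2): starts [25, 72, 85, 92] → cuts [27, 74, 87, 94]

Pooled cuts: [8, 15, 27, 37, 50, 59, 68, 74, 81, 87, 94]

Fragments:
  8→15: 7 bp
  15→27: 12 bp
  27→37: 10 bp
  37→50: 13 bp
  50→59: 9 bp
  59→68: 9 bp
  68→74: 6 bp
  74→81: 7 bp
  81→87: 6 bp
  87→94: 7 bp
  94→8 (wrap): 95-94+8 = 9 bp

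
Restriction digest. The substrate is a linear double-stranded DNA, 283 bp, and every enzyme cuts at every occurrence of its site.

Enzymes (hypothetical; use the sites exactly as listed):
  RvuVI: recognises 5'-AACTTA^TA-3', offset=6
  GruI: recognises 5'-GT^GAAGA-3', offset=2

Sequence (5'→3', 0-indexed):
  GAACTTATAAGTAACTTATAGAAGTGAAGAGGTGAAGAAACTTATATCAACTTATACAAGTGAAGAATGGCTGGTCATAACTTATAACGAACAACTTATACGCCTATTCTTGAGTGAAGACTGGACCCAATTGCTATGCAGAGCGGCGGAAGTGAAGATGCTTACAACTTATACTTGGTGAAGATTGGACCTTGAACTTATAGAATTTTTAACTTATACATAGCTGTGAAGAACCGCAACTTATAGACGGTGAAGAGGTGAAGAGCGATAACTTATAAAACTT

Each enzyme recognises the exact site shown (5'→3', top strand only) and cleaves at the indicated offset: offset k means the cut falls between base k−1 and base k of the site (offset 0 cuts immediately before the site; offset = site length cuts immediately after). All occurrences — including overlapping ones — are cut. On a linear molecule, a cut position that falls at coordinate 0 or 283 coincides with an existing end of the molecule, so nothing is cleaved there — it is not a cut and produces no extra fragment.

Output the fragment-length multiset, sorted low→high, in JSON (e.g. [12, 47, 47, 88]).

Scan for sites:
  RvuVI (AACTTATA, off=6): starts [1, 12, 38, 48, 78, 92, 165, 194, 210, 237, 269] → cuts [7, 18, 44, 54, 84, 98, 171, 200, 216, 243, 275]
  GruI (GTGAAGA, off=2): starts [23, 31, 59, 113, 151, 177, 225, 249, 257] → cuts [25, 33, 61, 115, 153, 179, 227, 251, 259]

Pooled cuts: [7, 18, 25, 33, 44, 54, 61, 84, 98, 115, 153, 171, 179, 200, 216, 227, 243, 251, 259, 275]

Fragments:
  [0,7): 7 bp
  [7,18): 11 bp
  [18,25): 7 bp
  [25,33): 8 bp
  [33,44): 11 bp
  [44,54): 10 bp
  [54,61): 7 bp
  [61,84): 23 bp
  [84,98): 14 bp
  [98,115): 17 bp
  [115,153): 38 bp
  [153,171): 18 bp
  [171,179): 8 bp
  [179,200): 21 bp
  [200,216): 16 bp
  [216,227): 11 bp
  [227,243): 16 bp
  [243,251): 8 bp
  [251,259): 8 bp
  [259,275): 16 bp
  [275,283): 8 bp

[7,7,7,8,8,8,8,8,10,11,11,11,14,16,16,16,17,18,21,23,38]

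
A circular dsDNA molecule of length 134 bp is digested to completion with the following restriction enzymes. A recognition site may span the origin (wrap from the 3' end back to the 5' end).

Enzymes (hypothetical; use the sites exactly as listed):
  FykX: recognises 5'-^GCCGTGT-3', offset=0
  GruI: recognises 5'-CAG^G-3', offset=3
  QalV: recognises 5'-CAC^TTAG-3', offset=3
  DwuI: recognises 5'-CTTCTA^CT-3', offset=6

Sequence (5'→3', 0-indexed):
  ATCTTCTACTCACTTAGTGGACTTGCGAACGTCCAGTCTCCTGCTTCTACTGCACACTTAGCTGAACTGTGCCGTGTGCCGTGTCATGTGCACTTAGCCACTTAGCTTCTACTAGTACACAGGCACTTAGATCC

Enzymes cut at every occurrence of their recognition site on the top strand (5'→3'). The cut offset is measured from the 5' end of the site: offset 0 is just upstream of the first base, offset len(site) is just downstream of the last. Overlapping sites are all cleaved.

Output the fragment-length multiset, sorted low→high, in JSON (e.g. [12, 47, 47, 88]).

[4,5,7,8,8,10,11,13,16,16,36]

Per-enzyme occurrences:
  FykX GCCGTGT/0: at [70, 77] ⇒ [70, 77]
  GruI CAGG/3: at [119] ⇒ [122]
  QalV CACTTAG/3: at [10, 54, 90, 98, 123] ⇒ [13, 57, 93, 101, 126]
  DwuI CTTCTACT/6: at [2, 43, 105] ⇒ [8, 49, 111]

Pooled cuts: [8, 13, 49, 57, 70, 77, 93, 101, 111, 122, 126]

Fragment lengths:
  8→13: 5 bp
  13→49: 36 bp
  49→57: 8 bp
  57→70: 13 bp
  70→77: 7 bp
  77→93: 16 bp
  93→101: 8 bp
  101→111: 10 bp
  111→122: 11 bp
  122→126: 4 bp
  126→8 (wrap): 134-126+8 = 16 bp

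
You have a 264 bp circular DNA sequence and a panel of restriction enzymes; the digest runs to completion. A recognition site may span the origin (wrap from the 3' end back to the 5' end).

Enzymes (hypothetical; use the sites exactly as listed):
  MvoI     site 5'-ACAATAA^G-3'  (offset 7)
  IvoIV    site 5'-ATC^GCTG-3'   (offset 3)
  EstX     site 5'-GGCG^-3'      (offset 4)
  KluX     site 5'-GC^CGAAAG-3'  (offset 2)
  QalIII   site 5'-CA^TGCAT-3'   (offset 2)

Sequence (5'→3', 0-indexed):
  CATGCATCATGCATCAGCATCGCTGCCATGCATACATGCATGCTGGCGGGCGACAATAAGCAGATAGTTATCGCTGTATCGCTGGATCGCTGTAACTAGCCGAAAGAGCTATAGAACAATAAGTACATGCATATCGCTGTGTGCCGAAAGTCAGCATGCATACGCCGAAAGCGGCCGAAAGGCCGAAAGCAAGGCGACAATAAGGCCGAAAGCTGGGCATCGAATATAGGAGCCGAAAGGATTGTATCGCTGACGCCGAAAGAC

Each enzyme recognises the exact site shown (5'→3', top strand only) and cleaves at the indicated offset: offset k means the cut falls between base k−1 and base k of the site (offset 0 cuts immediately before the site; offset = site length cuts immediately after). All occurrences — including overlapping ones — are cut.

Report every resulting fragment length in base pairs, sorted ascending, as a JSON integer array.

[3,4,5,7,7,7,7,8,8,8,8,8,8,9,9,10,10,12,12,12,12,13,13,15,22,27]

Scan for sites:
  MvoI ACAATAAG/7: at [52, 115, 196] ⇒ [59, 122, 203]
  IvoIV ATCGCTG/3: at [18, 69, 77, 85, 132, 245] ⇒ [21, 72, 80, 88, 135, 248]
  EstX GGCG/4: at [44, 48, 192] ⇒ [48, 52, 196]
  KluX GCCGAAAG/2: at [98, 142, 163, 173, 181, 204, 231, 254] ⇒ [100, 144, 165, 175, 183, 206, 233, 256]
  QalIII CATGCAT/2: at [0, 7, 26, 34, 125, 154] ⇒ [2, 9, 28, 36, 127, 156]

Pooled cuts: [2, 9, 21, 28, 36, 48, 52, 59, 72, 80, 88, 100, 122, 127, 135, 144, 156, 165, 175, 183, 196, 203, 206, 233, 248, 256]

Fragment lengths:
  2→9: 7 bp
  9→21: 12 bp
  21→28: 7 bp
  28→36: 8 bp
  36→48: 12 bp
  48→52: 4 bp
  52→59: 7 bp
  59→72: 13 bp
  72→80: 8 bp
  80→88: 8 bp
  88→100: 12 bp
  100→122: 22 bp
  122→127: 5 bp
  127→135: 8 bp
  135→144: 9 bp
  144→156: 12 bp
  156→165: 9 bp
  165→175: 10 bp
  175→183: 8 bp
  183→196: 13 bp
  196→203: 7 bp
  203→206: 3 bp
  206→233: 27 bp
  233→248: 15 bp
  248→256: 8 bp
  256→2 (wrap): 264-256+2 = 10 bp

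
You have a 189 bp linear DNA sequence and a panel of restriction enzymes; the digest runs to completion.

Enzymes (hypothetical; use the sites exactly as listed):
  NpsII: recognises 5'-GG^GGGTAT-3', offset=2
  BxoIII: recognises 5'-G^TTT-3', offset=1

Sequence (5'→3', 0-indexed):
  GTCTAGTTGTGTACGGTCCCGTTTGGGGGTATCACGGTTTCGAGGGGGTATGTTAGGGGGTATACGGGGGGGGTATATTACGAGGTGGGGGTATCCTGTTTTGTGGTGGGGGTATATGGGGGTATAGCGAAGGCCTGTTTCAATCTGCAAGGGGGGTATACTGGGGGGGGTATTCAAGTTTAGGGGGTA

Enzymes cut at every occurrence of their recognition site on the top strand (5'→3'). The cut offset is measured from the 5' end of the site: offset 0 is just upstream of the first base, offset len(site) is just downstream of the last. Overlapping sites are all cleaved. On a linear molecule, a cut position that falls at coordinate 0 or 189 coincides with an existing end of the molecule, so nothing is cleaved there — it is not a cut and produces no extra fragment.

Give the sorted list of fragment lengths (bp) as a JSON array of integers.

[5,8,10,10,11,11,11,11,12,13,14,16,18,18,21]

Site scan:
  NpsII (GGGGGTAT, off=2): starts [24, 43, 55, 68, 86, 107, 117, 151, 165] → cuts [26, 45, 57, 70, 88, 109, 119, 153, 167]
  BxoIII (GTTT, off=1): starts [20, 36, 97, 136, 177] → cuts [21, 37, 98, 137, 178]

All cut coordinates (distinct, sorted): [21, 26, 37, 45, 57, 70, 88, 98, 109, 119, 137, 153, 167, 178]

Fragment lengths:
  [0,21): 21 bp
  [21,26): 5 bp
  [26,37): 11 bp
  [37,45): 8 bp
  [45,57): 12 bp
  [57,70): 13 bp
  [70,88): 18 bp
  [88,98): 10 bp
  [98,109): 11 bp
  [109,119): 10 bp
  [119,137): 18 bp
  [137,153): 16 bp
  [153,167): 14 bp
  [167,178): 11 bp
  [178,189): 11 bp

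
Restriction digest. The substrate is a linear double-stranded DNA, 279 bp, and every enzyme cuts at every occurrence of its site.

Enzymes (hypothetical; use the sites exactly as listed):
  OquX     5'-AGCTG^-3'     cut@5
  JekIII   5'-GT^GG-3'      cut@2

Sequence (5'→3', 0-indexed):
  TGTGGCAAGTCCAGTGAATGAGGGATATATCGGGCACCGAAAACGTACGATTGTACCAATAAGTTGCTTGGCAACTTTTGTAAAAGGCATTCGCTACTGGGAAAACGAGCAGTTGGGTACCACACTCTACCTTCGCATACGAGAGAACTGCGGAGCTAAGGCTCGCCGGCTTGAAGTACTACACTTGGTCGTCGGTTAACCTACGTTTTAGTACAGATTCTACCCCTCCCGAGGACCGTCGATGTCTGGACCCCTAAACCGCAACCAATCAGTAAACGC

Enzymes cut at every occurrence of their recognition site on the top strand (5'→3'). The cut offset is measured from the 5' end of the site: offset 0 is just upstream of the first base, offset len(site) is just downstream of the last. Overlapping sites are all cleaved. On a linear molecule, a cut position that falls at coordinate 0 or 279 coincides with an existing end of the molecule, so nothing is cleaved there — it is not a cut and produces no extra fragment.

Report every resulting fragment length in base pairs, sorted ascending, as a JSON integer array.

[3,276]

Scan for sites:
  OquX (AGCTG, off=5): no sites
  JekIII (GTGG, off=2): starts [1] → cuts [3]

All cut coordinates (distinct, sorted): [3]

Fragment lengths:
  [0,3): 3 bp
  [3,279): 276 bp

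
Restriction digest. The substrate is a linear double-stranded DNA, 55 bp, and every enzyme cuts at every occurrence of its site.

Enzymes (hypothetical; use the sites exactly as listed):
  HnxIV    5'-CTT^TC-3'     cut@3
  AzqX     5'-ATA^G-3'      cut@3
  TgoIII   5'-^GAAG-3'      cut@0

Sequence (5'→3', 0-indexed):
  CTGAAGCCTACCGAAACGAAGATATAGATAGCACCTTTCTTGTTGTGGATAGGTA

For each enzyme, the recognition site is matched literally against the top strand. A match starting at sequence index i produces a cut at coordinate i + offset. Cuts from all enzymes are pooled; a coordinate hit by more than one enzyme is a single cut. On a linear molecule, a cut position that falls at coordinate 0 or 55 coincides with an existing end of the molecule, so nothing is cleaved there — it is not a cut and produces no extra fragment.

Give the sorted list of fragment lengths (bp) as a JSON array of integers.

Per-enzyme occurrences:
  HnxIV (CTTTC, off=3): starts [34] → cuts [37]
  AzqX (ATAG, off=3): starts [23, 27, 48] → cuts [26, 30, 51]
  TgoIII (GAAG, off=0): starts [2, 17] → cuts [2, 17]

Pooled cuts: [2, 17, 26, 30, 37, 51]

Fragment lengths:
  [0,2): 2 bp
  [2,17): 15 bp
  [17,26): 9 bp
  [26,30): 4 bp
  [30,37): 7 bp
  [37,51): 14 bp
  [51,55): 4 bp

[2,4,4,7,9,14,15]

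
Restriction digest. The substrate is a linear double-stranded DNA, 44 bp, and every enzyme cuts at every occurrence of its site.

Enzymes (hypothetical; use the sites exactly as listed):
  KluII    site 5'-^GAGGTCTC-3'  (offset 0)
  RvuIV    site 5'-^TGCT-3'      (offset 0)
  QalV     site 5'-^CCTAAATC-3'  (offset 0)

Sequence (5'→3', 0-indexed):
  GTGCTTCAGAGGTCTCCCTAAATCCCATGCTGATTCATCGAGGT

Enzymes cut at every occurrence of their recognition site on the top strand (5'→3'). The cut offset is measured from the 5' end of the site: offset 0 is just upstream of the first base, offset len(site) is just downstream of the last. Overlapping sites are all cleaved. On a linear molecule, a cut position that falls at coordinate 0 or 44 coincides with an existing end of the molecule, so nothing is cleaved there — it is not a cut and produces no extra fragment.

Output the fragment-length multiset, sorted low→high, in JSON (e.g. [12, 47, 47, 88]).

Site scan:
  KluII GAGGTCTC/0: at [8] ⇒ [8]
  RvuIV TGCT/0: at [1, 27] ⇒ [1, 27]
  QalV CCTAAATC/0: at [16] ⇒ [16]

All cut coordinates (distinct, sorted): [1, 8, 16, 27]

Fragment lengths:
  [0,1): 1 bp
  [1,8): 7 bp
  [8,16): 8 bp
  [16,27): 11 bp
  [27,44): 17 bp

[1,7,8,11,17]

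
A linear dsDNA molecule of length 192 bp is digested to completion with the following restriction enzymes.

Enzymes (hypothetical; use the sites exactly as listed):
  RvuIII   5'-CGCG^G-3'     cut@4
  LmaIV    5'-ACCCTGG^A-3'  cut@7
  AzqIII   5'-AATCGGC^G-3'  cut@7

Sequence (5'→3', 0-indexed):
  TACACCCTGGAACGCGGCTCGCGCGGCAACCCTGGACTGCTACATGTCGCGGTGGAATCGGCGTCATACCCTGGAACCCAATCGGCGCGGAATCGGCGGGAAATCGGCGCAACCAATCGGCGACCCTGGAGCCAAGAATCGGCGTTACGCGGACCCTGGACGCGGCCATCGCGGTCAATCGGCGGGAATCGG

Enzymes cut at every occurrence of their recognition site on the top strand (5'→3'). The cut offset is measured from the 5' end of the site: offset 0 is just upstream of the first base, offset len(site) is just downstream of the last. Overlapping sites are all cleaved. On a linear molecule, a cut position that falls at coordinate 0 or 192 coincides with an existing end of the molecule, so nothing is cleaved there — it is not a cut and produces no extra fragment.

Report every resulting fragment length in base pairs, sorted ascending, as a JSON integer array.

[3,5,6,8,8,8,8,9,9,9,10,10,10,11,11,12,12,13,14,16]

Scan for sites:
  RvuIII (CGCGG, off=4): starts [12, 21, 47, 85, 147, 160, 169] → cuts [16, 25, 51, 89, 151, 164, 173]
  LmaIV (ACCCTGGA, off=7): starts [3, 28, 67, 122, 152] → cuts [10, 35, 74, 129, 159]
  AzqIII (AATCGGCG, off=7): starts [55, 79, 90, 101, 114, 136, 176] → cuts [62, 86, 97, 108, 121, 143, 183]

All cut coordinates (distinct, sorted): [10, 16, 25, 35, 51, 62, 74, 86, 89, 97, 108, 121, 129, 143, 151, 159, 164, 173, 183]

Fragment lengths:
  [0,10): 10 bp
  [10,16): 6 bp
  [16,25): 9 bp
  [25,35): 10 bp
  [35,51): 16 bp
  [51,62): 11 bp
  [62,74): 12 bp
  [74,86): 12 bp
  [86,89): 3 bp
  [89,97): 8 bp
  [97,108): 11 bp
  [108,121): 13 bp
  [121,129): 8 bp
  [129,143): 14 bp
  [143,151): 8 bp
  [151,159): 8 bp
  [159,164): 5 bp
  [164,173): 9 bp
  [173,183): 10 bp
  [183,192): 9 bp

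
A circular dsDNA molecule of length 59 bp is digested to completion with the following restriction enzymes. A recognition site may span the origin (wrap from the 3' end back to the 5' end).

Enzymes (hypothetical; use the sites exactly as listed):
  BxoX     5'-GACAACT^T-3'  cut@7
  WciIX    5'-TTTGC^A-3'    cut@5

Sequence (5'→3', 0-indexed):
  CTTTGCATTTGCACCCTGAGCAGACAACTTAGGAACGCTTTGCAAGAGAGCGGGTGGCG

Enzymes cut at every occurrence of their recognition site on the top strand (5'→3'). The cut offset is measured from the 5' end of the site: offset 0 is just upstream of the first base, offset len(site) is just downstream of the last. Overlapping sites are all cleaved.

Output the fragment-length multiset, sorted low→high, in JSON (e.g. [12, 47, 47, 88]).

Site scan:
  BxoX (GACAACTT, off=7): starts [22] → cuts [29]
  WciIX (TTTGCA, off=5): starts [1, 7, 38] → cuts [6, 12, 43]

Pooled cuts: [6, 12, 29, 43]

Fragment lengths:
  6→12: 6 bp
  12→29: 17 bp
  29→43: 14 bp
  43→6 (wrap): 59-43+6 = 22 bp

[6,14,17,22]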